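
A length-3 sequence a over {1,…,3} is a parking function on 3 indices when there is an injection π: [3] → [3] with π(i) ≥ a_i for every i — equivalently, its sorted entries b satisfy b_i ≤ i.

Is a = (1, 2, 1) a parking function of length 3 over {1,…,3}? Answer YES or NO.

YES

Order a: b = (1, 1, 2).
  b_1=1 ≤ 1
  b_2=1 ≤ 2
  b_3=2 ≤ 3
All bounds hold ⇒ YES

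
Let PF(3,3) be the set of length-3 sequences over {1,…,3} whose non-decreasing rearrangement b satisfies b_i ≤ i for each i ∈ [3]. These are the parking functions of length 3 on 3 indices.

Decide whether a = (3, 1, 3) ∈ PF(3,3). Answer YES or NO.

NO

Sorted: b = (1, 3, 3).
  b_1=1 ≤ 1
  b_2=3 > 2
  fails at i=2 ⇒ NO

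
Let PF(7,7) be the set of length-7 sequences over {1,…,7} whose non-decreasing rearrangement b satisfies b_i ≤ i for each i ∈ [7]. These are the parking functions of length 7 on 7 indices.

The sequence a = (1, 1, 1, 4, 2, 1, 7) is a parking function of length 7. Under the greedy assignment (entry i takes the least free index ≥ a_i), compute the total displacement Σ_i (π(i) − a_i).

Σπ = 28 ({1..7} each once); Σa = 1+1+1+4+2+1+7 = 17; disp = 28−17 = 11.

11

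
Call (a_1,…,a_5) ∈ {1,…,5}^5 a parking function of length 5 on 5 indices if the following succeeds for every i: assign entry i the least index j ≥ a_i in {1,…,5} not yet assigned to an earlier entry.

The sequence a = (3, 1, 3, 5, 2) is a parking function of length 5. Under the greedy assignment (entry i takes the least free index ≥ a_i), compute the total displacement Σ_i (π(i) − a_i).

Σπ(i) = 1+…+5 = 15; Σa = 3+1+3+5+2 = 14; disp = 15−14 = 1.

1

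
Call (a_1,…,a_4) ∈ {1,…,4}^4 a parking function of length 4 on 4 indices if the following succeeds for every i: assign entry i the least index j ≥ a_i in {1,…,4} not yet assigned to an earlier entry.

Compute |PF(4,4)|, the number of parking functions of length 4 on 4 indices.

Count = (4+1−4)·(4+1)^{4−1} = 1×125 = 125
One tuple (3,1,2,4) → sorted (1,2,3,4): b_i ≤ i ∀i, a PF.

125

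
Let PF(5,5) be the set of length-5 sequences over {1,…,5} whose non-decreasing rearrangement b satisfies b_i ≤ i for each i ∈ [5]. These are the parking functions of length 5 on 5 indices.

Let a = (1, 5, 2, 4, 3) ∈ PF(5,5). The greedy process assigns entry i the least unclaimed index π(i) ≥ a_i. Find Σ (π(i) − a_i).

Σπ(i) = 1+…+5 = 15; Σa = 1+5+2+4+3 = 15; disp = 15−15 = 0.

0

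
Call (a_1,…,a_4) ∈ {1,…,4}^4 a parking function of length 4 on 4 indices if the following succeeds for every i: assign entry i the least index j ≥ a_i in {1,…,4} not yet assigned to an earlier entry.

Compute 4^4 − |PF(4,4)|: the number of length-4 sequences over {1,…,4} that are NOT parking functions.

131

|PF(4,4)| = (4−4+1)·(4+1)^(4−1) = 1×125 = 125 [KW]
One tuple (4,1,4,4) → sorted (1,4,4,4): b_2=4>2, not a PF.
Total 256; non-PF = 256−125 = 131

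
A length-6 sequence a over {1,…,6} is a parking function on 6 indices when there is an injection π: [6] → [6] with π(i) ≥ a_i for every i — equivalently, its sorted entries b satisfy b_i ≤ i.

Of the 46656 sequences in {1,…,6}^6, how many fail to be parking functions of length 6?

|PF(6,6)| = (7−6)·7^(6−1) = 1 · 16807 = 16807 (Konheim–Weiss)
Check (4,6,3,5,3,2) → sorted (2,3,3,4,5,6): b_1=2>1, not a PF.
So 46656 − 16807 = 29849 fail.

29849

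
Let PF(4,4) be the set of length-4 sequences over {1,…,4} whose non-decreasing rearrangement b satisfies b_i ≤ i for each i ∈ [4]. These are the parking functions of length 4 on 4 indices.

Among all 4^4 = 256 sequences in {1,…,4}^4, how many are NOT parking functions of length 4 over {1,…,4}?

|PF(4,4)| = (5−4)·5^(4−1) = 1·125 = 125 [KW]
Example (2,4,4,4) → sorted (2,4,4,4): b_1=2>1, not a PF.
Total 256; non-PF = 256−125 = 131

131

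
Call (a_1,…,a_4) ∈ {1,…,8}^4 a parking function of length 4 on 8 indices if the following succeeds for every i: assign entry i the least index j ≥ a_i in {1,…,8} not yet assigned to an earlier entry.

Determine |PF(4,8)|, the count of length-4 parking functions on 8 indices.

3645

#PF = (8+1−4)·(8+1)^{4−1} = 5·729 = 3645 (Pollak)
E.g. (8,5,7,1) → sorted (1,5,7,8): b_i ≤ 4+i ∀i, a PF.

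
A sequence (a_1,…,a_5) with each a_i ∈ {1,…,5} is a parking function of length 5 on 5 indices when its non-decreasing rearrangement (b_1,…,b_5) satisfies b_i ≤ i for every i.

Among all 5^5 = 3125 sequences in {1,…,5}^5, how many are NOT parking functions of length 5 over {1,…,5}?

|PF| = 1·6^4 = 1 · 1296 = 1296 [KW]
E.g. (5,1,1,5,2) → sorted (1,1,2,5,5): b_4=5>4, not a PF.
So 3125 − 1296 = 1829 fail.

1829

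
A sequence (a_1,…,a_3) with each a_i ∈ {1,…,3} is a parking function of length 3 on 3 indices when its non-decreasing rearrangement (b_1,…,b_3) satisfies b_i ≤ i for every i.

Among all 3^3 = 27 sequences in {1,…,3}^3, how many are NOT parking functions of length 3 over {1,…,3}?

|PF| = (3+1−3)·(3+1)^{3−1} = 1×16 = 16 (Konheim–Weiss)
E.g. (3,3,3) → sorted (3,3,3): b_1=3>1, not a PF.
Total 27; non-PF = 27−16 = 11

11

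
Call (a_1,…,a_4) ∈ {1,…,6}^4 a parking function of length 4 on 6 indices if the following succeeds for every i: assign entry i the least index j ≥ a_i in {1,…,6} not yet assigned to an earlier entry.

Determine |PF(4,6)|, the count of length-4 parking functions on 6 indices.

1029

|PF(4,6)| = (6+1−4)·(6+1)^{4−1} = 3 · 343 = 1029
One tuple (3,4,4,5) → sorted (3,4,4,5): b_i ≤ 2+i ∀i, a PF.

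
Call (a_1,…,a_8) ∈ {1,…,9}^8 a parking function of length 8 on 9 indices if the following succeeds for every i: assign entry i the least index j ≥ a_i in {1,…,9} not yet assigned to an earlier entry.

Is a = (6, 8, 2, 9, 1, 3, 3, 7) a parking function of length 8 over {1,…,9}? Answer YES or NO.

Order a: b = (1, 2, 3, 3, 6, 7, 8, 9).
  b_1=1 ≤ 2
  b_2=2 ≤ 3
  b_3=3 ≤ 4
  b_4=3 ≤ 5
  b_5=6 ≤ 6
  b_6=7 ≤ 7
  b_7=8 ≤ 8
  b_8=9 ≤ 9
All bounds hold ⇒ YES

YES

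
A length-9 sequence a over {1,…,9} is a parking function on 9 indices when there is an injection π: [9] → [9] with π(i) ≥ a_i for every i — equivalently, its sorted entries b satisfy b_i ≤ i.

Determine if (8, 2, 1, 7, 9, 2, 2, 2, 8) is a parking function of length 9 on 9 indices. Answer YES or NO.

Order a: b = (1, 2, 2, 2, 2, 7, 8, 8, 9).
  b_1=1 ≤ 1
  b_2=2 ≤ 2
  b_3=2 ≤ 3
  b_4=2 ≤ 4
  b_5=2 ≤ 5
  b_6=7 > 6
  fails at i=6 ⇒ NO

NO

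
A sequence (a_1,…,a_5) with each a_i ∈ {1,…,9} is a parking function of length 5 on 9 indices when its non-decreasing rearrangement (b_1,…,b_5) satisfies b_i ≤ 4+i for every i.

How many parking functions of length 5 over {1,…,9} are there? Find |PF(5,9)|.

#PF = 5·10^4 = 5 · 10000 = 50000 (Konheim–Weiss)
E.g. (4,1,5,2,4) → sorted (1,2,4,4,5): b_i ≤ 4+i ∀i, a PF.

50000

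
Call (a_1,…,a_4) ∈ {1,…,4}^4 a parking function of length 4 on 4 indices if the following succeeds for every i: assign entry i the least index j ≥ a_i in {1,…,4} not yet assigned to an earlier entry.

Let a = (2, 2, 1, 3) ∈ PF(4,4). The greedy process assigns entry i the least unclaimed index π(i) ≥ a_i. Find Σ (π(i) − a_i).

2

Σπ = 10 ({1..4} each once); Σa = 2+2+1+3 = 8; disp = 10−8 = 2.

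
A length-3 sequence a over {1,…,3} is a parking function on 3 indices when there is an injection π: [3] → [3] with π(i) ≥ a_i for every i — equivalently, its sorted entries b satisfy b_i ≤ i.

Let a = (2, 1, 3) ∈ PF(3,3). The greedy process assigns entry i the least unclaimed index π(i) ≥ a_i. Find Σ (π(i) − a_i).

Σπ(i) = 1+…+3 = 6; Σa = 2+1+3 = 6; disp = 6−6 = 0.

0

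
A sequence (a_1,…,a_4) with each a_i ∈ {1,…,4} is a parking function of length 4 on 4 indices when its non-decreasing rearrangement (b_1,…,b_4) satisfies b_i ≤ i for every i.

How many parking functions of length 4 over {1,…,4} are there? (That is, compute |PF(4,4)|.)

Count = 1·5^3 = 1·125 = 125
One tuple (3,2,2,1) → sorted (1,2,2,3): b_i ≤ i ∀i, a PF.

125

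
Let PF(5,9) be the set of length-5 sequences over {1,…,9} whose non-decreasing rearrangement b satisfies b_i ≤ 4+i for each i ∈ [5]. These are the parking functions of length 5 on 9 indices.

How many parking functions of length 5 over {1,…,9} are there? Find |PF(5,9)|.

50000

|PF(5,9)| = (9−5+1)·(9+1)^(5−1) = 5 · 10000 = 50000 [KW]
One tuple (5,6,5,6,8) → sorted (5,5,6,6,8): b_i ≤ 4+i ∀i, a PF.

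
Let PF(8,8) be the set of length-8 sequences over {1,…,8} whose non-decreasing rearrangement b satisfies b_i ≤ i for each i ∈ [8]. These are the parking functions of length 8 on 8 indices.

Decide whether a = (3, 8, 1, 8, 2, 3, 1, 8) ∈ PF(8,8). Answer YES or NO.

NO

Sorted: b = (1, 1, 2, 3, 3, 8, 8, 8).
  b_1=1 ≤ 1
  b_2=1 ≤ 2
  b_3=2 ≤ 3
  b_4=3 ≤ 4
  b_5=3 ≤ 5
  b_6=8 > 6
  fails at i=6 ⇒ NO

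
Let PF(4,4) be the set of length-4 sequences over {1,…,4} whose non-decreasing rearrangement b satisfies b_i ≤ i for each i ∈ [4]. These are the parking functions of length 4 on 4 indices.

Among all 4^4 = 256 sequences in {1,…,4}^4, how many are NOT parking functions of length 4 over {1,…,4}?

|PF(4,4)| = 1·5^3 = 1 · 125 = 125 (Pollak)
Example (2,2,2,3) → sorted (2,2,2,3): b_1=2>1, not a PF.
So 256 − 125 = 131 fail.

131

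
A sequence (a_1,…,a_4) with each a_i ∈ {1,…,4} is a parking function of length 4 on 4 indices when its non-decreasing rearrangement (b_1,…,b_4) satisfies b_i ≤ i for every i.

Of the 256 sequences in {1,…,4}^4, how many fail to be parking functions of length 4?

|PF| = (5−4)·5^(4−1) = 1×125 = 125 [KW]
E.g. (2,4,3,4) → sorted (2,3,4,4): b_1=2>1, not a PF.
Total 256; non-PF = 256−125 = 131

131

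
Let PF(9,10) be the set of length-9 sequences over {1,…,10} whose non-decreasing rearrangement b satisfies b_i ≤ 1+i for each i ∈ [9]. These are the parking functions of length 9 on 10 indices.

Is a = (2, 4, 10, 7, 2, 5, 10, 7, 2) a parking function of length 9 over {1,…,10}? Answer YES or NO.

Order a: b = (2, 2, 2, 4, 5, 7, 7, 10, 10).
  b_1=2 ≤ 2
  b_2=2 ≤ 3
  b_3=2 ≤ 4
  b_4=4 ≤ 5
  b_5=5 ≤ 6
  b_6=7 ≤ 7
  b_7=7 ≤ 8
  b_8=10 > 9
  fails at i=8 ⇒ NO

NO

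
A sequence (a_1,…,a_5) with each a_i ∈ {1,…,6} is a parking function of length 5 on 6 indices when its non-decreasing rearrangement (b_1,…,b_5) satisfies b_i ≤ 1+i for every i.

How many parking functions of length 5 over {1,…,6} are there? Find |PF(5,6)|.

Count = (7−5)·7^(5−1) = 2 · 2401 = 4802 (Pollak)
One tuple (4,1,6,3,3) → sorted (1,3,3,4,6): b_i ≤ 1+i ∀i, a PF.

4802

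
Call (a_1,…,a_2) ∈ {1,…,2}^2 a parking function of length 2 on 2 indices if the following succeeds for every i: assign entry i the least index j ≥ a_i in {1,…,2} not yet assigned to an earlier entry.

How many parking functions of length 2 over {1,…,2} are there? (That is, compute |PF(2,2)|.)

3

#PF = 1·3^1 = 1 · 3 = 3 [KW]
Check (2,1) → sorted (1,2): b_i ≤ i ∀i, a PF.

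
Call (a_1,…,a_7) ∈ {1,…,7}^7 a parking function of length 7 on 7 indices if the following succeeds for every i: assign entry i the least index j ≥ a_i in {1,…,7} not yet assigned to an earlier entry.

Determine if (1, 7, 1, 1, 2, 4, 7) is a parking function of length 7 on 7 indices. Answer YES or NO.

NO

Order a: b = (1, 1, 1, 2, 4, 7, 7).
  b_1=1 ≤ 1
  b_2=1 ≤ 2
  b_3=1 ≤ 3
  b_4=2 ≤ 4
  b_5=4 ≤ 5
  b_6=7 > 6
  fails at i=6 ⇒ NO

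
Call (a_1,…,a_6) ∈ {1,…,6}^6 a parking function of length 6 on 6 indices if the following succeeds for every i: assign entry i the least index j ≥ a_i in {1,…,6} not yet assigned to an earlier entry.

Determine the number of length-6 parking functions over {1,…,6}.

16807

Count = (6+1−6)·(6+1)^{6−1} = 1 · 16807 = 16807
Check (5,1,6,2,1,2) → sorted (1,1,2,2,5,6): b_i ≤ i ∀i, a PF.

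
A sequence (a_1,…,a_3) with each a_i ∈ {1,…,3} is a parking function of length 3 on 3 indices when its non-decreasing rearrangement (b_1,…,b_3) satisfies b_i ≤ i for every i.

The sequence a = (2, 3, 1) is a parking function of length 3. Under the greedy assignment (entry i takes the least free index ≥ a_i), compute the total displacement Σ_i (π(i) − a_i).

Σπ(i) = 1+…+3 = 6; Σa = 2+3+1 = 6; disp = 6−6 = 0.

0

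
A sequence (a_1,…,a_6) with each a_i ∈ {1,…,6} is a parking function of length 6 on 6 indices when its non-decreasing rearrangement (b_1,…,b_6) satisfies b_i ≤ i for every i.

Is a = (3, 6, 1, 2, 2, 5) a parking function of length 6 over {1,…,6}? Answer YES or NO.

YES

Rearranged: b = (1, 2, 2, 3, 5, 6).
  b_1=1 ≤ 1
  b_2=2 ≤ 2
  b_3=2 ≤ 3
  b_4=3 ≤ 4
  b_5=5 ≤ 5
  b_6=6 ≤ 6
All bounds hold ⇒ YES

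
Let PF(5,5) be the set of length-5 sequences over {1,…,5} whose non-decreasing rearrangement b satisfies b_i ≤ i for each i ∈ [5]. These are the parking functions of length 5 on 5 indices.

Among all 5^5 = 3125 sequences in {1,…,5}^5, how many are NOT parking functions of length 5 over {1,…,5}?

|PF| = (5+1−5)·(5+1)^{5−1} = 1×1296 = 1296 (Pollak)
One tuple (5,3,3,3,5) → sorted (3,3,3,5,5): b_1=3>1, not a PF.
Total 3125; non-PF = 3125−1296 = 1829

1829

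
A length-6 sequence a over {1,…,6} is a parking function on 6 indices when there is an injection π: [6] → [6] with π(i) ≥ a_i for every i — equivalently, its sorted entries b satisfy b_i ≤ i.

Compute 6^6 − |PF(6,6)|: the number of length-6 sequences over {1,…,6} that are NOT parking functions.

29849

Count = 1·7^5 = 1·16807 = 16807
E.g. (6,3,6,6,6,6) → sorted (3,6,6,6,6,6): b_1=3>1, not a PF.
Total 46656; non-PF = 46656−16807 = 29849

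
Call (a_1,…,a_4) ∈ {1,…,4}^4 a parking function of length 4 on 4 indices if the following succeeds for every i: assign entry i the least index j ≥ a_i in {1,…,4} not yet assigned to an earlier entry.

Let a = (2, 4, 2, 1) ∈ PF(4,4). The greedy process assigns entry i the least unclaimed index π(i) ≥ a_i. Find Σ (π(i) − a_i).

Σπ = 4·5/2 = 10 (π permutes [4]); Σa = 2+4+2+1 = 9; disp = 10−9 = 1.

1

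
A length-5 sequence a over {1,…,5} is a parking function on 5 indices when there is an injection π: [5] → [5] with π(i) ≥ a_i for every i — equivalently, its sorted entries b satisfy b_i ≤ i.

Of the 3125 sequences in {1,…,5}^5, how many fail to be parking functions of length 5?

|PF| = (5+1−5)·(5+1)^{5−1} = 1×1296 = 1296 [KW]
Check (3,1,5,4,5) → sorted (1,3,4,5,5): b_2=3>2, not a PF.
Total 3125; non-PF = 3125−1296 = 1829

1829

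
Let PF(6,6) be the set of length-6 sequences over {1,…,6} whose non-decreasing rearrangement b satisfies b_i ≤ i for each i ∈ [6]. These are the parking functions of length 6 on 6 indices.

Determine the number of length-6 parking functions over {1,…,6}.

16807

#PF = (6−6+1)·(6+1)^(6−1) = 1·16807 = 16807 (Pollak)
E.g. (4,1,2,1,5,2) → sorted (1,1,2,2,4,5): b_i ≤ i ∀i, a PF.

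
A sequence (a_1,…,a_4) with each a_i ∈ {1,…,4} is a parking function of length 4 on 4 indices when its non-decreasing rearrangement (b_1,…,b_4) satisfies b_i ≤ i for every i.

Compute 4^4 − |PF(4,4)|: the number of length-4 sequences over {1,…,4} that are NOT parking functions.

131

|PF(4,4)| = (4+1−4)·(4+1)^{4−1} = 1·125 = 125 (Pollak)
E.g. (3,3,4,1) → sorted (1,3,3,4): b_2=3>2, not a PF.
So 256 − 125 = 131 fail.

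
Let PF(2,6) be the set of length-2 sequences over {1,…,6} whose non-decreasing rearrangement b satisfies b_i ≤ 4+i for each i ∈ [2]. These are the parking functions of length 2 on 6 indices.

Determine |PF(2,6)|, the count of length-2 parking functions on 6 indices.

Count = (6+1−2)·(6+1)^{2−1} = 5 · 7 = 35 [KW]
Example (3,6) → sorted (3,6): b_i ≤ 4+i ∀i, a PF.

35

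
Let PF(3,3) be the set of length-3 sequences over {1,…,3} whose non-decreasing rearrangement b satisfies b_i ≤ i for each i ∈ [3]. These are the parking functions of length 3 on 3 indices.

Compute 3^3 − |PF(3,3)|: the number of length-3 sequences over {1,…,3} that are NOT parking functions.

11

#PF = (3+1−3)·(3+1)^{3−1} = 1 · 16 = 16 (Pollak)
E.g. (2,2,2) → sorted (2,2,2): b_1=2>1, not a PF.
So 27 − 16 = 11 fail.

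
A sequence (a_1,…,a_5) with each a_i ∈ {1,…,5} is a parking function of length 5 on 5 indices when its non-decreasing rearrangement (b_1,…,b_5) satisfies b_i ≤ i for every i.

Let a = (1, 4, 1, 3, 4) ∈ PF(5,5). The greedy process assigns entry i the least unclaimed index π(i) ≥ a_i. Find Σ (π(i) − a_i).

2

Σπ = 15 ({1..5} each once); Σa = 1+4+1+3+4 = 13; disp = 15−13 = 2.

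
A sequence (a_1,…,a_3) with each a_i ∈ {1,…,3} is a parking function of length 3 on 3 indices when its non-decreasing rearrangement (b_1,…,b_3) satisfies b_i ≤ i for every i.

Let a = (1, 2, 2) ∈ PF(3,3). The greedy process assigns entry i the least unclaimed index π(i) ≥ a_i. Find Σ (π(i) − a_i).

Σπ = 3·4/2 = 6 (π permutes [3]); Σa = 1+2+2 = 5; disp = 6−5 = 1.

1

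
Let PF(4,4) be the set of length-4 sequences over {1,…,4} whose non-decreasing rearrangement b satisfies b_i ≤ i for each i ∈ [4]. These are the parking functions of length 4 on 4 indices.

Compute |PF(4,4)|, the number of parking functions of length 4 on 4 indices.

|PF| = (4+1−4)·(4+1)^{4−1} = 1 · 125 = 125 [KW]
Example (1,2,2,3) → sorted (1,2,2,3): b_i ≤ i ∀i, a PF.

125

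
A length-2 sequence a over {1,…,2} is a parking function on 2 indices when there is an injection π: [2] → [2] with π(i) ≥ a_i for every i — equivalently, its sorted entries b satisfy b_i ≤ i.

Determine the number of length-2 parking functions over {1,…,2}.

3

#PF = (2−2+1)·(2+1)^(2−1) = 1·3 = 3 [KW]
E.g. (1,2) → sorted (1,2): b_i ≤ i ∀i, a PF.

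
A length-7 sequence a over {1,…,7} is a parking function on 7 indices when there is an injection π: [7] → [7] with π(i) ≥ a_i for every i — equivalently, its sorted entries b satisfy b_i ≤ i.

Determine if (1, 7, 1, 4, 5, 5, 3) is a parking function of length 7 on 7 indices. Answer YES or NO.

Rearranged: b = (1, 1, 3, 4, 5, 5, 7).
  b_1=1 ≤ 1
  b_2=1 ≤ 2
  b_3=3 ≤ 3
  b_4=4 ≤ 4
  b_5=5 ≤ 5
  b_6=5 ≤ 6
  b_7=7 ≤ 7
All bounds hold ⇒ YES

YES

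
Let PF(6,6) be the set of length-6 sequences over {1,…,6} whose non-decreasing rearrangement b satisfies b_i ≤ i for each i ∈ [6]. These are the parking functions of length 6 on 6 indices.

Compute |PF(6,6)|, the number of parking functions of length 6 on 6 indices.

16807

Count = (6+1−6)·(6+1)^{6−1} = 1 · 16807 = 16807 [KW]
E.g. (4,5,2,1,4,1) → sorted (1,1,2,4,4,5): b_i ≤ i ∀i, a PF.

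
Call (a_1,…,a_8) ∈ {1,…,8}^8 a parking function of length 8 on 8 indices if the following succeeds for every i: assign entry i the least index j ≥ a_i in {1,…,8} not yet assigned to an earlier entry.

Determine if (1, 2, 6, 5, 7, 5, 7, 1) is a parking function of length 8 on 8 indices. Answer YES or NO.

Order a: b = (1, 1, 2, 5, 5, 6, 7, 7).
  b_1=1 ≤ 1
  b_2=1 ≤ 2
  b_3=2 ≤ 3
  b_4=5 > 4
  fails at i=4 ⇒ NO

NO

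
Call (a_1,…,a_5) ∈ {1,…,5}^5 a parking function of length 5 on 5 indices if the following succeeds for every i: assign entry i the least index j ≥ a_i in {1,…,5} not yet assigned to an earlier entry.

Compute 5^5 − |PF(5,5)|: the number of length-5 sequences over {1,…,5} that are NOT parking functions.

Count = (5+1−5)·(5+1)^{5−1} = 1 · 1296 = 1296 (Pollak)
Check (3,4,2,4,5) → sorted (2,3,4,4,5): b_1=2>1, not a PF.
So 3125 − 1296 = 1829 fail.

1829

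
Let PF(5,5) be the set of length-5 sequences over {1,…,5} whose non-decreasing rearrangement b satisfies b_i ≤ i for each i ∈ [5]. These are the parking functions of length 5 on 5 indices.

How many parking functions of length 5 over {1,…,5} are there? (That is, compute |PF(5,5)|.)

1296

#PF = (5+1−5)·(5+1)^{5−1} = 1 · 1296 = 1296
Example (4,2,1,2,3) → sorted (1,2,2,3,4): b_i ≤ i ∀i, a PF.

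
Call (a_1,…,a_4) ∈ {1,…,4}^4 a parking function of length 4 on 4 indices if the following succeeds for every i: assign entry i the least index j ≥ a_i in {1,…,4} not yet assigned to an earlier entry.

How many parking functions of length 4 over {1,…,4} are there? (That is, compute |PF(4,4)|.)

Count = (4−4+1)·(4+1)^(4−1) = 1·125 = 125
One tuple (2,1,2,2) → sorted (1,2,2,2): b_i ≤ i ∀i, a PF.

125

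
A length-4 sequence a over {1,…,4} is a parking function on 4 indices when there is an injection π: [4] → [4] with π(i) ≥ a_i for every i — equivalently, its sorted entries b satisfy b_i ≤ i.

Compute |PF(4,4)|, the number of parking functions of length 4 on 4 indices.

|PF| = (4+1−4)·(4+1)^{4−1} = 1·125 = 125 (Konheim–Weiss)
One tuple (3,2,4,1) → sorted (1,2,3,4): b_i ≤ i ∀i, a PF.

125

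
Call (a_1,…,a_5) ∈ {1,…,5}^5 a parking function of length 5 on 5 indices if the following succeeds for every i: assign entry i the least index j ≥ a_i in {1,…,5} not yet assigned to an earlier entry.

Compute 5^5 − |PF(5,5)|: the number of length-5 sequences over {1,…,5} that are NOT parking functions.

|PF| = (6−5)·6^(5−1) = 1×1296 = 1296
Example (3,4,2,5,5) → sorted (2,3,4,5,5): b_1=2>1, not a PF.
Total 3125; non-PF = 3125−1296 = 1829

1829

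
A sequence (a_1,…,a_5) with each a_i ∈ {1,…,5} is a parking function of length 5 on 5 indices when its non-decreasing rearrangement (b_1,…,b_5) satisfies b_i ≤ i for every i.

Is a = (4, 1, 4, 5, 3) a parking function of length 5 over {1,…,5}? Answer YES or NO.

Order a: b = (1, 3, 4, 4, 5).
  b_1=1 ≤ 1
  b_2=3 > 2
  fails at i=2 ⇒ NO

NO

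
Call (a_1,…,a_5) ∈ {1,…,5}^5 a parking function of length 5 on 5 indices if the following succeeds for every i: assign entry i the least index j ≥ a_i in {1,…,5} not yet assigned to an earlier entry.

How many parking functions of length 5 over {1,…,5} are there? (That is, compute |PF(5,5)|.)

|PF| = 1·6^4 = 1×1296 = 1296 (Pollak)
Example (2,1,3,4,5) → sorted (1,2,3,4,5): b_i ≤ i ∀i, a PF.

1296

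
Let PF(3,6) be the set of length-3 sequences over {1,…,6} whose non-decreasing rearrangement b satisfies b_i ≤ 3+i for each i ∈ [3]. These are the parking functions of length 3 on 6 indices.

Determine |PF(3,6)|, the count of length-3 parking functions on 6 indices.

196

Count = (7−3)·7^(3−1) = 4·49 = 196 (Pollak)
E.g. (5,6,2) → sorted (2,5,6): b_i ≤ 3+i ∀i, a PF.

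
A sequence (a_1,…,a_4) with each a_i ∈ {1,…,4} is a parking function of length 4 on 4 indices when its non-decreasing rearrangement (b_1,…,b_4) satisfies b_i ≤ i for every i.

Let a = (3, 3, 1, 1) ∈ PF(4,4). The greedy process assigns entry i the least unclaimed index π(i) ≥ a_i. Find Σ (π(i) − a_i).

2

Σπ = 10 ({1..4} each once); Σa = 3+3+1+1 = 8; disp = 10−8 = 2.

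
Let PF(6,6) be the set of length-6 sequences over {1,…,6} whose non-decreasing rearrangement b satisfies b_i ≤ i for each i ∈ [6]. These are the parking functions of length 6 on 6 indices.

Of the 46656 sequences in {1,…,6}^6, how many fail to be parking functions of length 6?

29849

Count = (6−6+1)·(6+1)^(6−1) = 1 · 16807 = 16807
One tuple (4,6,4,5,5,2) → sorted (2,4,4,5,5,6): b_1=2>1, not a PF.
So 46656 − 16807 = 29849 fail.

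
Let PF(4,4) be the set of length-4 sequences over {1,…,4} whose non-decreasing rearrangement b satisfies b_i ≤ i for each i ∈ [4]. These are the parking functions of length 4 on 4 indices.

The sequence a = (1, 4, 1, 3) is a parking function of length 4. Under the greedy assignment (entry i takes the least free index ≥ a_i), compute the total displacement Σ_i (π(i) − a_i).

1

Σπ = 10 ({1..4} each once); Σa = 1+4+1+3 = 9; disp = 10−9 = 1.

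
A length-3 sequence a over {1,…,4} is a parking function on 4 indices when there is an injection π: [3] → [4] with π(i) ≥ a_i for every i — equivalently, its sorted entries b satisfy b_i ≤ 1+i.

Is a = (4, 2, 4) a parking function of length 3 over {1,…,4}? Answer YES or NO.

Sorted: b = (2, 4, 4).
  b_1=2 ≤ 2
  b_2=4 > 3
  fails at i=2 ⇒ NO

NO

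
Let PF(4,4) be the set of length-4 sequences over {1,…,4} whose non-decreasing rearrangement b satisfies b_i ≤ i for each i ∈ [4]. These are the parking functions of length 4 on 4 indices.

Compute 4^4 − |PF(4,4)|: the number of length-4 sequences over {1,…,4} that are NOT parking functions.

131

|PF(4,4)| = (5−4)·5^(4−1) = 1×125 = 125 (Konheim–Weiss)
Example (2,3,3,3) → sorted (2,3,3,3): b_1=2>1, not a PF.
So 256 − 125 = 131 fail.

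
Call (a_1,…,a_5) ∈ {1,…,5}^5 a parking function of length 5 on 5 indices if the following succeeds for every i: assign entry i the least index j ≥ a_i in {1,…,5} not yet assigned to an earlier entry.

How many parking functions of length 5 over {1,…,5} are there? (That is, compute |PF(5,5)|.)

1296

Count = (5−5+1)·(5+1)^(5−1) = 1×1296 = 1296 (Pollak)
Example (1,4,1,1,2) → sorted (1,1,1,2,4): b_i ≤ i ∀i, a PF.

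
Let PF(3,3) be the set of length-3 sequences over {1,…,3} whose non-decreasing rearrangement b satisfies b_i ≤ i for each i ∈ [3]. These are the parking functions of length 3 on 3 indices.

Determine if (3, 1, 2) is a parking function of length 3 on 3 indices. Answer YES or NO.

Sorted: b = (1, 2, 3).
  b_1=1 ≤ 1
  b_2=2 ≤ 2
  b_3=3 ≤ 3
All bounds hold ⇒ YES

YES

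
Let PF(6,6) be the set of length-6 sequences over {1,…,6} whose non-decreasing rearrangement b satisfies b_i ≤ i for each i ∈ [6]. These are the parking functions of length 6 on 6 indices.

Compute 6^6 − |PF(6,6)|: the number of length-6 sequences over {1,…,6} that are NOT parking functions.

29849

|PF(6,6)| = (7−6)·7^(6−1) = 1·16807 = 16807 (Konheim–Weiss)
E.g. (1,5,5,1,3,5) → sorted (1,1,3,5,5,5): b_4=5>4, not a PF.
Total 46656; non-PF = 46656−16807 = 29849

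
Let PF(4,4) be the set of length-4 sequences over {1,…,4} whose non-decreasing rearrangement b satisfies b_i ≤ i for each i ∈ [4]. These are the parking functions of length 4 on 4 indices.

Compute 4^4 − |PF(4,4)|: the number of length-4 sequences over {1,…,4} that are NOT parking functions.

|PF| = (4+1−4)·(4+1)^{4−1} = 1 · 125 = 125 (Pollak)
Example (4,4,3,3) → sorted (3,3,4,4): b_1=3>1, not a PF.
So 256 − 125 = 131 fail.

131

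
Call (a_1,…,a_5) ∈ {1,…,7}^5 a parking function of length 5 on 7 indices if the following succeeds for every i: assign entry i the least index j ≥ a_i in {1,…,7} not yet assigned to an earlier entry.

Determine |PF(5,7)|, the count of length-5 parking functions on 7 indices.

Count = (8−5)·8^(5−1) = 3×4096 = 12288
E.g. (4,3,3,2,2) → sorted (2,2,3,3,4): b_i ≤ 2+i ∀i, a PF.

12288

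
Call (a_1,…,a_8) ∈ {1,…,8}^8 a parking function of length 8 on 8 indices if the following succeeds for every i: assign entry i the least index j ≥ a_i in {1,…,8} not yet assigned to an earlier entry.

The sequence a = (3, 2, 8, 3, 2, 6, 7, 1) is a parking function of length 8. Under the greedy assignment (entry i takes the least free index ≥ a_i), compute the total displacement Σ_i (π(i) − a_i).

4

Σπ = 36 ({1..8} each once); Σa = 3+2+8+3+2+6+7+1 = 32; disp = 36−32 = 4.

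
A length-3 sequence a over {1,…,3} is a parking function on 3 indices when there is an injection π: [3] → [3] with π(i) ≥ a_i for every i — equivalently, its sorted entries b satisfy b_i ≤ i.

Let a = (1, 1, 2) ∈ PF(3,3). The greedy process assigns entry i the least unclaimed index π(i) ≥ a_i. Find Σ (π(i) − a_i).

Σπ = 6 ({1..3} each once); Σa = 1+1+2 = 4; disp = 6−4 = 2.

2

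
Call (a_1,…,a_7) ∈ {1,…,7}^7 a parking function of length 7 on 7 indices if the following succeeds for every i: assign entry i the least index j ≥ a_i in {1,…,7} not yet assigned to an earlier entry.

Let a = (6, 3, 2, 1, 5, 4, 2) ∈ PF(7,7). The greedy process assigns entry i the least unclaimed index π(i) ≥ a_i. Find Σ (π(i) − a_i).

5

Σπ = 7·8/2 = 28 (π permutes [7]); Σa = 6+3+2+1+5+4+2 = 23; disp = 28−23 = 5.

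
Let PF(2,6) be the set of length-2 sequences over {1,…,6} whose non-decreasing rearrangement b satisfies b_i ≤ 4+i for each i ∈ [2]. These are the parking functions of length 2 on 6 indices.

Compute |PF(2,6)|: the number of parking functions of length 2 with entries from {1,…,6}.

Count = 5·7^1 = 5×7 = 35 (Pollak)
E.g. (1,6) → sorted (1,6): b_i ≤ 4+i ∀i, a PF.

35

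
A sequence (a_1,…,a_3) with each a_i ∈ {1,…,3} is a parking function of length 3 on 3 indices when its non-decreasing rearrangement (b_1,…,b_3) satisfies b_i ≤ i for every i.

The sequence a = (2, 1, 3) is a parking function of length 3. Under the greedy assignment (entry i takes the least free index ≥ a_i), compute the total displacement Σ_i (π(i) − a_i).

0

Σπ(i) = 1+…+3 = 6; Σa = 2+1+3 = 6; disp = 6−6 = 0.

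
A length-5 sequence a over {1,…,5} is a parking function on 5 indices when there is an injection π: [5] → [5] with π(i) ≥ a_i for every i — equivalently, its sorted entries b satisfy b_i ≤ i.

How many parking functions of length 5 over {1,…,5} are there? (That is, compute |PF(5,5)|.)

1296

|PF| = (6−5)·6^(5−1) = 1·1296 = 1296 [KW]
Example (2,2,5,1,2) → sorted (1,2,2,2,5): b_i ≤ i ∀i, a PF.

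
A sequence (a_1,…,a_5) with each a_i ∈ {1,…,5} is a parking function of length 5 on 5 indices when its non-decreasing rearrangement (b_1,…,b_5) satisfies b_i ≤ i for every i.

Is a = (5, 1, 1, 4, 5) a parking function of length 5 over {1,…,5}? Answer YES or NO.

NO

Rearranged: b = (1, 1, 4, 5, 5).
  b_1=1 ≤ 1
  b_2=1 ≤ 2
  b_3=4 > 3
  fails at i=3 ⇒ NO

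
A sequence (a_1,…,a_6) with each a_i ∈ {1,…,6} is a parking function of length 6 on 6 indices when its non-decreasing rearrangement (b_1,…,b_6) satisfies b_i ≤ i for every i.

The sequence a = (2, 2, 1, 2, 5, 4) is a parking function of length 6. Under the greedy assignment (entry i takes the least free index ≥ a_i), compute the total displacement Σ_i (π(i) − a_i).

5

Σπ = 6·7/2 = 21 (π permutes [6]); Σa = 2+2+1+2+5+4 = 16; disp = 21−16 = 5.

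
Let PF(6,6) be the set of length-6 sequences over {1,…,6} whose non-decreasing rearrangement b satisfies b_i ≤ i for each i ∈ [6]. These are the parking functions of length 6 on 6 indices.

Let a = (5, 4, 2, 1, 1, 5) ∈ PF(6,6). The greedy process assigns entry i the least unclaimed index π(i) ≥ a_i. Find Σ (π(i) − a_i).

3

Σπ(i) = 1+…+6 = 21; Σa = 5+4+2+1+1+5 = 18; disp = 21−18 = 3.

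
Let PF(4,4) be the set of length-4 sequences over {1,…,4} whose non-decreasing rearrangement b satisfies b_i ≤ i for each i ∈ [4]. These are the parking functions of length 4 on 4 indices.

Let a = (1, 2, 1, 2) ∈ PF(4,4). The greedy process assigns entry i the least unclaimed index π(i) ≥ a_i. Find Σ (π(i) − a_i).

Σπ = 4·5/2 = 10 (π permutes [4]); Σa = 1+2+1+2 = 6; disp = 10−6 = 4.

4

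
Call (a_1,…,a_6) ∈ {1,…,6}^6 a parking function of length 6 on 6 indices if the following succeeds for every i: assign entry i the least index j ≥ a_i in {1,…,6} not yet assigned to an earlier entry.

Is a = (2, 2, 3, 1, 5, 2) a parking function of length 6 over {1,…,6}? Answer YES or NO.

Rearranged: b = (1, 2, 2, 2, 3, 5).
  b_1=1 ≤ 1
  b_2=2 ≤ 2
  b_3=2 ≤ 3
  b_4=2 ≤ 4
  b_5=3 ≤ 5
  b_6=5 ≤ 6
All bounds hold ⇒ YES

YES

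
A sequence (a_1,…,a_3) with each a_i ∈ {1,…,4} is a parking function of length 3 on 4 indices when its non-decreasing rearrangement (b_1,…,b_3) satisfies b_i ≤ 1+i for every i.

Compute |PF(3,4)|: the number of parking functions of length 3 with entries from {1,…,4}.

50

|PF| = (4−3+1)·(4+1)^(3−1) = 2·25 = 50 [KW]
Example (3,4,2) → sorted (2,3,4): b_i ≤ 1+i ∀i, a PF.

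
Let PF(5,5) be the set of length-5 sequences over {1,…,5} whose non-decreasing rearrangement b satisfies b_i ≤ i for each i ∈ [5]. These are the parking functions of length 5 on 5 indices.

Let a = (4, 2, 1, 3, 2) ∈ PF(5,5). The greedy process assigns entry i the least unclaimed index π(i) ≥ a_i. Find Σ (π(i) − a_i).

Σπ = 15 ({1..5} each once); Σa = 4+2+1+3+2 = 12; disp = 15−12 = 3.

3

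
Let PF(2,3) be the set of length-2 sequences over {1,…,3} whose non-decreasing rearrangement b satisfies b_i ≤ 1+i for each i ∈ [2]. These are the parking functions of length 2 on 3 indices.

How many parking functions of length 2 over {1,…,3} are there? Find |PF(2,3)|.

8

Count = (3−2+1)·(3+1)^(2−1) = 2 · 4 = 8 (Pollak)
Example (1,3) → sorted (1,3): b_i ≤ 1+i ∀i, a PF.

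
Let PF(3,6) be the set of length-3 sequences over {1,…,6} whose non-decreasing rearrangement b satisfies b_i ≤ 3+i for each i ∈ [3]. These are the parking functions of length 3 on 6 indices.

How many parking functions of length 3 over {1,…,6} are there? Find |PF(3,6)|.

196

|PF| = 4·7^2 = 4·49 = 196 [KW]
Example (4,6,1) → sorted (1,4,6): b_i ≤ 3+i ∀i, a PF.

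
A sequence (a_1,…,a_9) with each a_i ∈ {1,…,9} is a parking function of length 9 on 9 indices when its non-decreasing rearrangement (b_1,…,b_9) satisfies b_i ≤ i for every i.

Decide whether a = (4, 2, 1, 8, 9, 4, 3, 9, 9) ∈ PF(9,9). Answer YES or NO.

NO

Rearranged: b = (1, 2, 3, 4, 4, 8, 9, 9, 9).
  b_1=1 ≤ 1
  b_2=2 ≤ 2
  b_3=3 ≤ 3
  b_4=4 ≤ 4
  b_5=4 ≤ 5
  b_6=8 > 6
  fails at i=6 ⇒ NO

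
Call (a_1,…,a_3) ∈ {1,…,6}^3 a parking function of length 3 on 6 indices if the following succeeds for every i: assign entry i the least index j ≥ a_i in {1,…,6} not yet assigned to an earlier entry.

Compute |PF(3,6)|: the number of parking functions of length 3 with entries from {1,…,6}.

|PF(3,6)| = (6−3+1)·(6+1)^(3−1) = 4·49 = 196
Check (2,5,6) → sorted (2,5,6): b_i ≤ 3+i ∀i, a PF.

196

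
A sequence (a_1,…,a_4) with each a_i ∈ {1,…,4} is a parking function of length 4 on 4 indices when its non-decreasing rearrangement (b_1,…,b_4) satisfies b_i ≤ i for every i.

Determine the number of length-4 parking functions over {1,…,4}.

#PF = (4−4+1)·(4+1)^(4−1) = 1×125 = 125
One tuple (1,4,2,2) → sorted (1,2,2,4): b_i ≤ i ∀i, a PF.

125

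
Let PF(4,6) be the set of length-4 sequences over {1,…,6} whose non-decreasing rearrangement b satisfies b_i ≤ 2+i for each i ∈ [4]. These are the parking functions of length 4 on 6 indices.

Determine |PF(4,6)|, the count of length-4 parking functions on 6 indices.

|PF(4,6)| = (7−4)·7^(4−1) = 3 · 343 = 1029 (Pollak)
Example (6,2,5,4) → sorted (2,4,5,6): b_i ≤ 2+i ∀i, a PF.

1029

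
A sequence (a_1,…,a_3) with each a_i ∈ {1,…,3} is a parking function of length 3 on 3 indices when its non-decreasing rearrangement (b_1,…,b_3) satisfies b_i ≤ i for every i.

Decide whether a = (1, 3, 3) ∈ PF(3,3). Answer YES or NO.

NO

Sorted: b = (1, 3, 3).
  b_1=1 ≤ 1
  b_2=3 > 2
  fails at i=2 ⇒ NO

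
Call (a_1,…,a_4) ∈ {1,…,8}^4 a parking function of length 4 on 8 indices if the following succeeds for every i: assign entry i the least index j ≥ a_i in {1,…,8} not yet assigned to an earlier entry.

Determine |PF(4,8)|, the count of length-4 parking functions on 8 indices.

3645

#PF = (9−4)·9^(4−1) = 5 · 729 = 3645 (Pollak)
One tuple (4,3,2,6) → sorted (2,3,4,6): b_i ≤ 4+i ∀i, a PF.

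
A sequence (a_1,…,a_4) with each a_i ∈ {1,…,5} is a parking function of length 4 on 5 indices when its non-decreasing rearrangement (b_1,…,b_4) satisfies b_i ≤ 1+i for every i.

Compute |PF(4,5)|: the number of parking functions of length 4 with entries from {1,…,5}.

432

|PF| = (6−4)·6^(4−1) = 2×216 = 432 [KW]
E.g. (2,5,1,3) → sorted (1,2,3,5): b_i ≤ 1+i ∀i, a PF.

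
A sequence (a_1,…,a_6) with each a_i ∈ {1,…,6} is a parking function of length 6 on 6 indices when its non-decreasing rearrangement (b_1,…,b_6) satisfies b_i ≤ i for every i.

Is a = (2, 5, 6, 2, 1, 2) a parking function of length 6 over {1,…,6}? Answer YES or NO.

YES

Rearranged: b = (1, 2, 2, 2, 5, 6).
  b_1=1 ≤ 1
  b_2=2 ≤ 2
  b_3=2 ≤ 3
  b_4=2 ≤ 4
  b_5=5 ≤ 5
  b_6=6 ≤ 6
All bounds hold ⇒ YES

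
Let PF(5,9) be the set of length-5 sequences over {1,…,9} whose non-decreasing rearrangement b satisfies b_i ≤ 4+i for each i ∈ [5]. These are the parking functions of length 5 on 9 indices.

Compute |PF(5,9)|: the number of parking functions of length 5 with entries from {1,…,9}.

50000

#PF = (9−5+1)·(9+1)^(5−1) = 5 · 10000 = 50000 (Pollak)
Check (7,4,7,7,1) → sorted (1,4,7,7,7): b_i ≤ 4+i ∀i, a PF.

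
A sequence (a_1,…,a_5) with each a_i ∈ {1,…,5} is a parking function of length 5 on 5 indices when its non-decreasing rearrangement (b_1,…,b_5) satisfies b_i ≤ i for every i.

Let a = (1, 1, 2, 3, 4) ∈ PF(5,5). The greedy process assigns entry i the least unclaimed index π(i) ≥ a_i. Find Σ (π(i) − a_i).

4

Σπ = 5·6/2 = 15 (π permutes [5]); Σa = 1+1+2+3+4 = 11; disp = 15−11 = 4.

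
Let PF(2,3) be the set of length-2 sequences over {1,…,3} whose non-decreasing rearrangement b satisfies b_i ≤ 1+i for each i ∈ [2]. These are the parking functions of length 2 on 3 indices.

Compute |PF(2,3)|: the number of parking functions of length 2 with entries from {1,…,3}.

|PF| = 2·4^1 = 2×4 = 8 [KW]
One tuple (3,1) → sorted (1,3): b_i ≤ 1+i ∀i, a PF.

8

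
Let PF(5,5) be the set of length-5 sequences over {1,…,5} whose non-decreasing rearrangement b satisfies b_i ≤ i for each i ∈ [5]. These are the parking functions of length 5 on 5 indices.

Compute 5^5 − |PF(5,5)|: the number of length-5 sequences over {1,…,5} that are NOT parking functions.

|PF| = 1·6^4 = 1×1296 = 1296 (Konheim–Weiss)
Check (2,5,3,4,2) → sorted (2,2,3,4,5): b_1=2>1, not a PF.
5^5 − 1296 = 3125 − 1296 = 1829

1829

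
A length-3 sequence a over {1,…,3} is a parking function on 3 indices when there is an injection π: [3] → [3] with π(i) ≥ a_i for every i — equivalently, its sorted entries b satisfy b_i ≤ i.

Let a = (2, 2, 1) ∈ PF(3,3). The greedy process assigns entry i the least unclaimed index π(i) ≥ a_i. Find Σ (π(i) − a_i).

Σπ = 3·4/2 = 6 (π permutes [3]); Σa = 2+2+1 = 5; disp = 6−5 = 1.

1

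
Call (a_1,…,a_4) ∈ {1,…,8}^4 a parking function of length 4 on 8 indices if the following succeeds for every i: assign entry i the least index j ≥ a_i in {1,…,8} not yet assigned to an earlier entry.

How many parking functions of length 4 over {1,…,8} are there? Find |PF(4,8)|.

Count = 5·9^3 = 5·729 = 3645 (Konheim–Weiss)
Example (3,4,5,3) → sorted (3,3,4,5): b_i ≤ 4+i ∀i, a PF.

3645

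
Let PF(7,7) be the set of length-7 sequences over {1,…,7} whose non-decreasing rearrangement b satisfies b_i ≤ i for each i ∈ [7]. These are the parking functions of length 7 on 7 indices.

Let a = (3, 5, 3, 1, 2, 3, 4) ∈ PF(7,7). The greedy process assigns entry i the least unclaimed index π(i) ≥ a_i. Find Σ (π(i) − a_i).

7

Σπ = 28 ({1..7} each once); Σa = 3+5+3+1+2+3+4 = 21; disp = 28−21 = 7.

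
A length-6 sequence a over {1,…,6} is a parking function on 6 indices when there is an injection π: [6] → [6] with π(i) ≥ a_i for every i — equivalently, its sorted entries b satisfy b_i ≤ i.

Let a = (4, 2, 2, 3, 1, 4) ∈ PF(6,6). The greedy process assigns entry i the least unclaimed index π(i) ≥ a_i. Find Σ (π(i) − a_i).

5

Σπ(i) = 1+…+6 = 21; Σa = 4+2+2+3+1+4 = 16; disp = 21−16 = 5.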